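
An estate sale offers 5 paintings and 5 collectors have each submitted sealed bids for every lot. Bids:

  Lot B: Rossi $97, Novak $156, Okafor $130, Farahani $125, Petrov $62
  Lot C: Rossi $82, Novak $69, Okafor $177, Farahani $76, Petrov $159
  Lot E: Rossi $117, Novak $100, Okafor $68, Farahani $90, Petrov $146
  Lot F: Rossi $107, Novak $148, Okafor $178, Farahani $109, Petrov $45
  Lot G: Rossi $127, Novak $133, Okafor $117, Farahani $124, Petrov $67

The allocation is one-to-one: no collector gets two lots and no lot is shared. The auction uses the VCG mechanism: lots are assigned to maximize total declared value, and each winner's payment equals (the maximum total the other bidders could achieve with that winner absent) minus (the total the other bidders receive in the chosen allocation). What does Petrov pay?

Efficient allocation: Rossi→Lot E ($117), Novak→Lot B ($156), Okafor→Lot F ($178), Farahani→Lot G ($124), Petrov→Lot C ($159); total welfare W = $734.
Petrov receives Lot C at value $159, so the others get W − 159 = $575.
Without Petrov: best allocation of the remaining 4 bidders over all 5 lots is Rossi→Lot G ($127), Novak→Lot F ($148), Okafor→Lot C ($177), Farahani→Lot B ($125), total $577.
VCG payment = (others' best without Petrov) − (others' welfare with Petrov) = 577 − 575 = $2.

Petrov pays $2.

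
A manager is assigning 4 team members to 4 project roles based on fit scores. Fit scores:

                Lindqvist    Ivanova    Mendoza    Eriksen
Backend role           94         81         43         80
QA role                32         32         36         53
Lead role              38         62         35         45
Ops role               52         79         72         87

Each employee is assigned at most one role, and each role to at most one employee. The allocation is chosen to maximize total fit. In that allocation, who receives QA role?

Eriksen receives QA role.

This is a one-to-one assignment (maximum-weight bipartite matching).
Optimal: Lindqvist→Backend role (94 pts), Ivanova→Lead role (62 pts), Mendoza→Ops role (72 pts), Eriksen→QA role (53 pts) — total 94+62+72+53 = 281 pts.
Max-entry greedy (repeatedly take the single best remaining cell) gives 279 pts, worse by 2.
Next-best assignment: Lindqvist→Backend role, Ivanova→Lead role, Mendoza→QA role, Eriksen→Ops role = 279 pts.
No other one-to-one assignment exceeds 281 pts.
Eriksen's own top role is Ops role (87 pts), but forcing Eriksen→Ops role and reassigning the rest optimally gives only 279 pts — worse by 2.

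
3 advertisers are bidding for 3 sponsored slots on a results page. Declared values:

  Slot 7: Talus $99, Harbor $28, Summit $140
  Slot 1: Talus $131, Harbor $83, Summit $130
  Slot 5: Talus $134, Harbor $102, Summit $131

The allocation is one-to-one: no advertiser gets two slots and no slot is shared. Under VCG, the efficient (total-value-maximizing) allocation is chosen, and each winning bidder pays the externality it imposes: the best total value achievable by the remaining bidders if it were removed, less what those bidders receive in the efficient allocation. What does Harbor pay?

Harbor pays $3.

Efficient allocation: Talus→Slot 1 ($131), Harbor→Slot 5 ($102), Summit→Slot 7 ($140); total welfare W = $373.
Harbor receives Slot 5 at value $102, so the others get W − 102 = $271.
Without Harbor: best allocation of the remaining 2 bidders over all 3 slots is Talus→Slot 5 ($134), Summit→Slot 7 ($140), total $274.
VCG payment = (others' best without Harbor) − (others' welfare with Harbor) = 274 − 271 = $3.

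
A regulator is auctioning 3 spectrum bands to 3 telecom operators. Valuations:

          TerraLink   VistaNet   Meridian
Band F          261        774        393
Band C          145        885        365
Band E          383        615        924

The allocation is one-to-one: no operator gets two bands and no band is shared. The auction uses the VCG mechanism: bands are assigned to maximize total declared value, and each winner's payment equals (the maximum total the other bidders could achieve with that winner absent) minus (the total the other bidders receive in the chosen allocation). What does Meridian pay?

Meridian pays $122M.

Efficient allocation: TerraLink→Band F ($261M), VistaNet→Band C ($885M), Meridian→Band E ($924M); total welfare W = $2070M.
Meridian receives Band E at value $924M, so the others get W − 924 = $1146M.
Without Meridian: best allocation of the remaining 2 bidders over all 3 bands is TerraLink→Band E ($383M), VistaNet→Band C ($885M), total $1268M.
VCG payment = (others' best without Meridian) − (others' welfare with Meridian) = 1268 − 1146 = $122M.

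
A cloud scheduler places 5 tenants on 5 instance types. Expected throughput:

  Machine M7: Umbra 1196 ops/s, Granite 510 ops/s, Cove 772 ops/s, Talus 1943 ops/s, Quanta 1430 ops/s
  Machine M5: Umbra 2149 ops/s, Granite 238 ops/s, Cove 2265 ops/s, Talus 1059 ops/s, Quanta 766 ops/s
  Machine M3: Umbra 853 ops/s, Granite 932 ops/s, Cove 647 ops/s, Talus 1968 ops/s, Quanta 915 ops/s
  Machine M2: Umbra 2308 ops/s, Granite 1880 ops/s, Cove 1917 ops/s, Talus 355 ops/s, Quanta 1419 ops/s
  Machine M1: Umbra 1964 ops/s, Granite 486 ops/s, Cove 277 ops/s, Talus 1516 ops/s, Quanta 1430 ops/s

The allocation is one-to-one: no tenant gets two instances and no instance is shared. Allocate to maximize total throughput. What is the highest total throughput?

This is a one-to-one assignment (maximum-weight bipartite matching).
Optimal: Umbra→Machine M1 (1964 ops/s), Granite→Machine M2 (1880 ops/s), Cove→Machine M5 (2265 ops/s), Talus→Machine M3 (1968 ops/s), Quanta→Machine M7 (1430 ops/s) — total 1964+1880+2265+1968+1430 = 9507 ops/s.
Row-greedy (each tenant in turn takes its best remaining instance) gives 8878 ops/s, worse by 629.

Maximum total: 9507 ops/s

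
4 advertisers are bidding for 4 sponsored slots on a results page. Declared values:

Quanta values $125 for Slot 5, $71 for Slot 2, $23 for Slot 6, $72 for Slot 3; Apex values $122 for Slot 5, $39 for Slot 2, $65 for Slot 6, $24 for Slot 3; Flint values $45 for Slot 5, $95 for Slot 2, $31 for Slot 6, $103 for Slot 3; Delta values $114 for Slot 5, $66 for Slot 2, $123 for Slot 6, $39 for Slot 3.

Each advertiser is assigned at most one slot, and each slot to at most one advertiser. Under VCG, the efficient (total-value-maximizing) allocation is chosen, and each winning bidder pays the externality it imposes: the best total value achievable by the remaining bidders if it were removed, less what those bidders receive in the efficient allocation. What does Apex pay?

Efficient allocation: Quanta→Slot 2 ($71), Apex→Slot 5 ($122), Flint→Slot 3 ($103), Delta→Slot 6 ($123); total welfare W = $419.
Apex receives Slot 5 at value $122, so the others get W − 122 = $297.
Without Apex: best allocation of the remaining 3 bidders over all 4 slots is Quanta→Slot 5 ($125), Flint→Slot 3 ($103), Delta→Slot 6 ($123), total $351.
VCG payment = (others' best without Apex) − (others' welfare with Apex) = 351 − 297 = $54.

Apex pays $54.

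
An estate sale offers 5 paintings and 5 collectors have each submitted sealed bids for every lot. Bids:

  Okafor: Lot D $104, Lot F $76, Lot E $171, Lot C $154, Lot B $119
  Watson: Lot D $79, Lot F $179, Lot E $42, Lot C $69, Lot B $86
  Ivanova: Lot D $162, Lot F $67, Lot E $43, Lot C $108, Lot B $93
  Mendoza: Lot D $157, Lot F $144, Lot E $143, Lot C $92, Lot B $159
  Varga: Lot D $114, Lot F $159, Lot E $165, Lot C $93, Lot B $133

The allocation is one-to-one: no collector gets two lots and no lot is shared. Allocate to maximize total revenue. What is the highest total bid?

Maximum total: $819

Optimal: Okafor→Lot C ($154), Watson→Lot F ($179), Ivanova→Lot D ($162), Mendoza→Lot B ($159), Varga→Lot E ($165) — total 154+179+162+159+165 = $819.
Row-greedy (each collector in turn takes its best remaining lot) gives $764, worse by 55.
Next-best assignment: Okafor→Lot C, Watson→Lot F, Ivanova→Lot D, Mendoza→Lot E, Varga→Lot B = $771.
Swapping Varga↔Okafor (Varga→Lot C $93, Okafor→Lot E $171) loses 55.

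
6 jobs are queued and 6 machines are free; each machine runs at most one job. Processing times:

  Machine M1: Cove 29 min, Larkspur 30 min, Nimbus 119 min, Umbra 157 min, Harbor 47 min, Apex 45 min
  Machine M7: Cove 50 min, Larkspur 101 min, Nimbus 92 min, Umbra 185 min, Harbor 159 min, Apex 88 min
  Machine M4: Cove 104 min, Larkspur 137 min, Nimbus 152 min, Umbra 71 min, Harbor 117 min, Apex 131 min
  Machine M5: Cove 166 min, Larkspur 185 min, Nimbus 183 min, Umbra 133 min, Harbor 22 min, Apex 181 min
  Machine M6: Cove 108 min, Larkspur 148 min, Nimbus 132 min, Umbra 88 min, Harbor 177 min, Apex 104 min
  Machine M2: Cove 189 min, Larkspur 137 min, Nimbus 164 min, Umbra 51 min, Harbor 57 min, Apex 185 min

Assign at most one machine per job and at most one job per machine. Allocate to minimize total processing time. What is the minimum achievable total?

Min total: 403 min

This is the linear assignment problem.
Optimal: Cove→Machine M4 (104 min), Larkspur→Machine M1 (30 min), Nimbus→Machine M7 (92 min), Umbra→Machine M2 (51 min), Harbor→Machine M5 (22 min), Apex→Machine M6 (104 min) — total 104+30+92+51+22+104 = 403 min.
Next-best assignment: Cove→Machine M7, Larkspur→Machine M1, Nimbus→Machine M4, Umbra→Machine M2, Harbor→Machine M5, Apex→Machine M6 = 409 min.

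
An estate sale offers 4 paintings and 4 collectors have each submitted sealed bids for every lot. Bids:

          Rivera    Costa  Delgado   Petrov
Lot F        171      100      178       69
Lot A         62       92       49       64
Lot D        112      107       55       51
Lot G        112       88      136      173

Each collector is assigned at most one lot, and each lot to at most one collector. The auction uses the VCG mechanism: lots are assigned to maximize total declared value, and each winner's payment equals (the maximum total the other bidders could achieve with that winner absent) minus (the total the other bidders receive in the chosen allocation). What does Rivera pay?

Rivera pays $15.

Efficient allocation: Rivera→Lot D ($112), Costa→Lot A ($92), Delgado→Lot F ($178), Petrov→Lot G ($173); total welfare W = $555.
Rivera receives Lot D at value $112, so the others get W − 112 = $443.
Without Rivera: best allocation of the remaining 3 bidders over all 4 lots is Costa→Lot D ($107), Delgado→Lot F ($178), Petrov→Lot G ($173), total $458.
VCG payment = (others' best without Rivera) − (others' welfare with Rivera) = 458 − 443 = $15.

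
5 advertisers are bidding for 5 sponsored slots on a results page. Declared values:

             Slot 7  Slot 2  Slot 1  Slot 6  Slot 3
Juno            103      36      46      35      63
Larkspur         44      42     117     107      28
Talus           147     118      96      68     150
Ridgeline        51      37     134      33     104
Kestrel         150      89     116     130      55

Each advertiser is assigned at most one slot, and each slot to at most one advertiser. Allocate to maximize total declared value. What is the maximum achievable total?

Maximum total: $583

Optimal: Juno→Slot 7 ($103), Larkspur→Slot 6 ($107), Talus→Slot 3 ($150), Ridgeline→Slot 1 ($134), Kestrel→Slot 2 ($89) — total 103+107+150+134+89 = $583.
Max-entry greedy (repeatedly take the single best remaining cell) gives $577, worse by 6.
Swapping Talus↔Larkspur (Talus→Slot 6 $68, Larkspur→Slot 3 $28) loses 161.
Checked against all permutations: $583 is optimal.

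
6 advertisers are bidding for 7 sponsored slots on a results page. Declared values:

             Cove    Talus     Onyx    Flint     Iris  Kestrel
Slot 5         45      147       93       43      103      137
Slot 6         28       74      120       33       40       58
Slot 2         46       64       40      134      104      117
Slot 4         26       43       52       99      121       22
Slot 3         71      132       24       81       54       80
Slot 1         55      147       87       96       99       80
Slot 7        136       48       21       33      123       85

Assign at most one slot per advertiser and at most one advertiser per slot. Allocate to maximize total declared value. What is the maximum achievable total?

Optimal: Cove→Slot 7 ($136), Talus→Slot 1 ($147), Onyx→Slot 6 ($120), Flint→Slot 2 ($134), Iris→Slot 4 ($121), Kestrel→Slot 5 ($137) — total 136+147+120+134+121+137 = $795.
Column-greedy (each slot in turn goes to its best remaining advertiser) gives $657, worse by 138.
Next-best assignment: Cove→Slot 7, Talus→Slot 3, Onyx→Slot 6, Flint→Slot 2, Iris→Slot 4, Kestrel→Slot 5 = $780.
Swapping Kestrel↔Talus (Kestrel→Slot 1 $80, Talus→Slot 5 $147) loses 57.

Maximum total: $795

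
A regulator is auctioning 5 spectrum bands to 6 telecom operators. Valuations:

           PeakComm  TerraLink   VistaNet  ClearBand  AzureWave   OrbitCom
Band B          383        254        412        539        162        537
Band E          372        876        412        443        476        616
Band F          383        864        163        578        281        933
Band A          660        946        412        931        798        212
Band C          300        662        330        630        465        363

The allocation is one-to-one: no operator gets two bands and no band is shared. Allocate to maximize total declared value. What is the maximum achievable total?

This is a one-to-one assignment (maximum-weight bipartite matching).
Optimal: VistaNet→Band B ($412M), TerraLink→Band E ($876M), OrbitCom→Band F ($933M), AzureWave→Band A ($798M), ClearBand→Band C ($630M) — total 412+876+933+798+630 = $3649M.
Max-entry greedy (repeatedly take the single best remaining cell) gives $3397M, worse by 252.
Next-best assignment: PeakComm→Band B, TerraLink→Band E, OrbitCom→Band F, AzureWave→Band A, ClearBand→Band C = $3620M.

Max total: $3649M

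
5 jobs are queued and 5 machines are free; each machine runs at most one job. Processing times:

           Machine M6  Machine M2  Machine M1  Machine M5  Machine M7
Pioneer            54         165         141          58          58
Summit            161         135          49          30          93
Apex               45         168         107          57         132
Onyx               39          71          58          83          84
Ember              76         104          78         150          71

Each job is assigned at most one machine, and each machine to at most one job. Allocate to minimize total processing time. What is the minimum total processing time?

Min total: 282 min

Optimal: Pioneer→Machine M7 (58 min), Summit→Machine M5 (30 min), Apex→Machine M6 (45 min), Onyx→Machine M2 (71 min), Ember→Machine M1 (78 min) — total 58+30+45+71+78 = 282 min.
Column-greedy (each machine in turn goes to its cheapest remaining job) gives 307 min, worse by 25.
Next-best assignment: Pioneer→Machine M5, Summit→Machine M1, Apex→Machine M6, Onyx→Machine M2, Ember→Machine M7 = 294 min.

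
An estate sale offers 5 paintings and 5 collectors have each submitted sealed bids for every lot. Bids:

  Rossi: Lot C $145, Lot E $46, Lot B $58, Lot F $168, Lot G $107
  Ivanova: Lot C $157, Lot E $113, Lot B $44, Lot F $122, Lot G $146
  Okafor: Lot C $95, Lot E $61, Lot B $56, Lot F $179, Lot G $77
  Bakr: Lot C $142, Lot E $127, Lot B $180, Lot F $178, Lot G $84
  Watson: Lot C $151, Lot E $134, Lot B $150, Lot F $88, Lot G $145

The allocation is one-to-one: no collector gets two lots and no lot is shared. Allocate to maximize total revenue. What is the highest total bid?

Optimal: Rossi→Lot C ($145), Ivanova→Lot G ($146), Okafor→Lot F ($179), Bakr→Lot B ($180), Watson→Lot E ($134) — total 145+146+179+180+134 = $784.
Row-greedy (each collector in turn takes its best remaining lot) gives $716, worse by 68.
Swapping Ivanova↔Bakr (Ivanova→Lot B $44, Bakr→Lot G $84) loses 198.

Max total: $784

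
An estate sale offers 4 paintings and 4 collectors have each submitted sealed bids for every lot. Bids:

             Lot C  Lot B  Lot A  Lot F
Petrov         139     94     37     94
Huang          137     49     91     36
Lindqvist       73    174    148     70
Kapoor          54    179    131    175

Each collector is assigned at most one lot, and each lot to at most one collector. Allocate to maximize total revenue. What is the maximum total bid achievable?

Max total: $579

Treat this as an assignment problem: match each collector to one lot.
Optimal: Petrov→Lot C ($139), Huang→Lot A ($91), Lindqvist→Lot B ($174), Kapoor→Lot F ($175) — total 139+91+174+175 = $579.
Column-greedy (each lot in turn goes to its best remaining collector) gives $502, worse by 77.
Next-best assignment: Petrov→Lot F, Huang→Lot C, Lindqvist→Lot A, Kapoor→Lot B = $558.
Swapping Lindqvist↔Petrov (Lindqvist→Lot C $73, Petrov→Lot B $94) loses 146.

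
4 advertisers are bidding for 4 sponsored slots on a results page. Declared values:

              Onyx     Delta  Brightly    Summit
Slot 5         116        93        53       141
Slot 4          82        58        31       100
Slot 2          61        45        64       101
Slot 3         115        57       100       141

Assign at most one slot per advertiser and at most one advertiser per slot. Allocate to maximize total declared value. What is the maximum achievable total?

Max total: $380

Treat this as an assignment problem: match each advertiser to one slot.
Optimal: Onyx→Slot 4 ($82), Delta→Slot 5 ($93), Brightly→Slot 2 ($64), Summit→Slot 3 ($141) — total 82+93+64+141 = $380.
Column-greedy (each slot in turn goes to its best remaining advertiser) gives $344, worse by 36.
No other one-to-one assignment exceeds $380.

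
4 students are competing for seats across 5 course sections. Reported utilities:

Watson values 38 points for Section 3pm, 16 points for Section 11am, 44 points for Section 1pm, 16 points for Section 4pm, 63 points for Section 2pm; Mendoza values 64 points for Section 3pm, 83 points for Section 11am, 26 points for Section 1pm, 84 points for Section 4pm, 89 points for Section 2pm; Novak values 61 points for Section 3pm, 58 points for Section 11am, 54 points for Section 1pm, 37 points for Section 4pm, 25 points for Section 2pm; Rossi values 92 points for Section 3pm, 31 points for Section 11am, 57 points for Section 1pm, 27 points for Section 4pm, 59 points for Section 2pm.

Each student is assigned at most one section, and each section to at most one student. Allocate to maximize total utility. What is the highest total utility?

Max total: 297 points

Optimal: Watson→Section 2pm (63 points), Mendoza→Section 4pm (84 points), Novak→Section 11am (58 points), Rossi→Section 3pm (92 points) — total 63+84+58+92 = 297 points.
Row-greedy (each student in turn takes its best remaining section) gives 265 points, worse by 32.
Next-best assignment: Watson→Section 2pm, Mendoza→Section 4pm, Novak→Section 1pm, Rossi→Section 3pm = 293 points.
Swapping Watson↔Novak (Watson→Section 11am 16 points, Novak→Section 2pm 25 points) loses 80.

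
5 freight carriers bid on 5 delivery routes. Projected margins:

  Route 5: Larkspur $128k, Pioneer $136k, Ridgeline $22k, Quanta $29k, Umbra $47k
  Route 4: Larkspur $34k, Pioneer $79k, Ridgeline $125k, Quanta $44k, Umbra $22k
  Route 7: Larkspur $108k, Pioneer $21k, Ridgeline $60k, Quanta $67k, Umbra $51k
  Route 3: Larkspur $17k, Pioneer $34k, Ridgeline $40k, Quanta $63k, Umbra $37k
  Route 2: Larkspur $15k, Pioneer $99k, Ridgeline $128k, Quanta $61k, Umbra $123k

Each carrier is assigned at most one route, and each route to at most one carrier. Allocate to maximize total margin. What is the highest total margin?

Maximum total: $555k

Treat this as an assignment problem: match each carrier to one route.
Optimal: Larkspur→Route 7 ($108k), Pioneer→Route 5 ($136k), Ridgeline→Route 4 ($125k), Quanta→Route 3 ($63k), Umbra→Route 2 ($123k) — total 108+136+125+63+123 = $555k.
Max-entry greedy (repeatedly take the single best remaining cell) gives $457k, worse by 98.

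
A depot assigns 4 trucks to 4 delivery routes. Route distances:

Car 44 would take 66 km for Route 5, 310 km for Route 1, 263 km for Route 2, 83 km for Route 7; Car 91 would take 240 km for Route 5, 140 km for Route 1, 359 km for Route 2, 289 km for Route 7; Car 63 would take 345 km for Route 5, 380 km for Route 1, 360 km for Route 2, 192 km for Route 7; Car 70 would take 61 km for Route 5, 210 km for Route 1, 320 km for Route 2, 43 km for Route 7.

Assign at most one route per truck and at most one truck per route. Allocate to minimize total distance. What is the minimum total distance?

Min total: 609 km

Treat this as an assignment problem: match each truck to one route.
Optimal: Car 44→Route 5 (66 km), Car 91→Route 1 (140 km), Car 63→Route 2 (360 km), Car 70→Route 7 (43 km) — total 66+140+360+43 = 609 km.
Swapping Car 91↔Car 63 (Car 91→Route 2 359 km, Car 63→Route 1 380 km) adds 239.
Every other assignment is strictly worse.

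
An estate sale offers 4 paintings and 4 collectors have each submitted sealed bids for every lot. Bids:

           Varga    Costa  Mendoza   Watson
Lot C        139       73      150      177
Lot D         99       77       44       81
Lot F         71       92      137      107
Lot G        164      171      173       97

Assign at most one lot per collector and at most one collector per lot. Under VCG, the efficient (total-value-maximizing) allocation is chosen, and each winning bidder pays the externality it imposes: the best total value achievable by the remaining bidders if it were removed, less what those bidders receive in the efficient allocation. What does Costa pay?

Efficient allocation: Varga→Lot D ($99), Costa→Lot G ($171), Mendoza→Lot F ($137), Watson→Lot C ($177); total welfare W = $584.
Costa receives Lot G at value $171, so the others get W − 171 = $413.
Without Costa: best allocation of the remaining 3 bidders over all 4 lots is Varga→Lot G ($164), Mendoza→Lot F ($137), Watson→Lot C ($177), total $478.
VCG payment = (others' best without Costa) − (others' welfare with Costa) = 478 − 413 = $65.

Costa pays $65.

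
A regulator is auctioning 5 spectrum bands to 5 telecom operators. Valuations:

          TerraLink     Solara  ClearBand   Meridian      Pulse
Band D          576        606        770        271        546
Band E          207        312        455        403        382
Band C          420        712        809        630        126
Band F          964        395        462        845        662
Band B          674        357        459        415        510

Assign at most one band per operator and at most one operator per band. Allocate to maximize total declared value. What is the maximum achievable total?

Treat this as an assignment problem: match each operator to one band.
Optimal: TerraLink→Band B ($674M), Solara→Band C ($712M), ClearBand→Band D ($770M), Meridian→Band F ($845M), Pulse→Band E ($382M) — total 674+712+770+845+382 = $3383M.
Max-entry greedy (repeatedly take the single best remaining cell) gives $3292M, worse by 91.
Swapping Meridian↔Solara (Meridian→Band C $630M, Solara→Band F $395M) loses 532.

Max total: $3383M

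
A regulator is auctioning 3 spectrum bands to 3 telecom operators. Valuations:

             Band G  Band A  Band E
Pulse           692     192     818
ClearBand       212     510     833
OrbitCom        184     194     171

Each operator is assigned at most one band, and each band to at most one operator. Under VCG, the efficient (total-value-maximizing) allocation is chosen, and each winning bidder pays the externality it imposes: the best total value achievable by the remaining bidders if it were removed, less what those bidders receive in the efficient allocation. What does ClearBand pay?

Efficient allocation: Pulse→Band G ($692M), ClearBand→Band E ($833M), OrbitCom→Band A ($194M); total welfare W = $1719M.
ClearBand receives Band E at value $833M, so the others get W − 833 = $886M.
Without ClearBand: best allocation of the remaining 2 bidders over all 3 bands is Pulse→Band E ($818M), OrbitCom→Band A ($194M), total $1012M.
VCG payment = (others' best without ClearBand) − (others' welfare with ClearBand) = 1012 − 886 = $126M.

ClearBand pays $126M.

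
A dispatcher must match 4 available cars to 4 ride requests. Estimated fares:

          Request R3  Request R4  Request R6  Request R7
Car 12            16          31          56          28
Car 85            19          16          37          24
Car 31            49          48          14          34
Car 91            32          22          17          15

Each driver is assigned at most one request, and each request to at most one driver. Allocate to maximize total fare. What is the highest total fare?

Max total: $160

This is the linear assignment problem.
Optimal: Car 12→Request R6 ($56), Car 85→Request R7 ($24), Car 31→Request R4 ($48), Car 91→Request R3 ($32) — total 56+24+48+32 = $160.
Max-entry greedy (repeatedly take the single best remaining cell) gives $151, worse by 9.
No other one-to-one assignment exceeds $160.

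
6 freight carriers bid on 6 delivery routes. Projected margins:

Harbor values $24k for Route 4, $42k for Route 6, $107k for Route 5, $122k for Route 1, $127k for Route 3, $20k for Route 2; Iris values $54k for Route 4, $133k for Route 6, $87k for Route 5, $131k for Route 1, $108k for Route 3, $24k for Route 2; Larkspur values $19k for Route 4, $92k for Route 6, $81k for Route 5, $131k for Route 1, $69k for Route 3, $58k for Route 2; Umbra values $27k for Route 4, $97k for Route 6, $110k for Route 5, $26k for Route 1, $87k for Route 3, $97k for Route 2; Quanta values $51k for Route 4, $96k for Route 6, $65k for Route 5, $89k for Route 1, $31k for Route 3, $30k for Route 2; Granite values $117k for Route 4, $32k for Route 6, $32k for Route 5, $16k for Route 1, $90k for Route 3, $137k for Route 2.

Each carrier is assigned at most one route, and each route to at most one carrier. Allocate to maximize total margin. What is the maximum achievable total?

Treat this as an assignment problem: match each carrier to one route.
Optimal: Harbor→Route 3 ($127k), Iris→Route 6 ($133k), Larkspur→Route 1 ($131k), Umbra→Route 5 ($110k), Quanta→Route 4 ($51k), Granite→Route 2 ($137k) — total 127+133+131+110+51+137 = $689k.
Column-greedy (each route in turn goes to its best remaining carrier) gives $648k, worse by 41.

Max total: $689k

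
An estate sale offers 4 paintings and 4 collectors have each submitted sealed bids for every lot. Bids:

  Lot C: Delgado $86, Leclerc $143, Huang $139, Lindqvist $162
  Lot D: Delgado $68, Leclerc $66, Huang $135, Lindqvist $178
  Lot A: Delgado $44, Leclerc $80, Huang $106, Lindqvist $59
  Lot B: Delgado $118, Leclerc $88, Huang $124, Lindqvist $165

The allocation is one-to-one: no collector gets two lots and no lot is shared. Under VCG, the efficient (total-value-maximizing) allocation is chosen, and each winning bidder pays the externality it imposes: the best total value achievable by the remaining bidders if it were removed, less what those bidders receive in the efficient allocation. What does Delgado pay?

Efficient allocation: Delgado→Lot B ($118), Leclerc→Lot C ($143), Huang→Lot A ($106), Lindqvist→Lot D ($178); total welfare W = $545.
Delgado receives Lot B at value $118, so the others get W − 118 = $427.
Without Delgado: best allocation of the remaining 3 bidders over all 4 lots is Leclerc→Lot C ($143), Huang→Lot B ($124), Lindqvist→Lot D ($178), total $445.
VCG payment = (others' best without Delgado) − (others' welfare with Delgado) = 445 − 427 = $18.

Delgado pays $18.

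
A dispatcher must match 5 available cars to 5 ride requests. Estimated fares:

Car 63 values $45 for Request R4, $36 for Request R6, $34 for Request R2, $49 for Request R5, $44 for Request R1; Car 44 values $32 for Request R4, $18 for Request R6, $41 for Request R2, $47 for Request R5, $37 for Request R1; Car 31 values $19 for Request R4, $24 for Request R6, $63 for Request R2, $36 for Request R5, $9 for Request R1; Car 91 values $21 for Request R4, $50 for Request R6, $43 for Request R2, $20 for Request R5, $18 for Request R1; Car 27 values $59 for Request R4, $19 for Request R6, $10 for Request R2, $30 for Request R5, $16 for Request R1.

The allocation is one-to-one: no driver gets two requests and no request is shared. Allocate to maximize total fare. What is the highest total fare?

This is a one-to-one assignment (maximum-weight bipartite matching).
Optimal: Car 63→Request R1 ($44), Car 44→Request R5 ($47), Car 31→Request R2 ($63), Car 91→Request R6 ($50), Car 27→Request R4 ($59) — total 44+47+63+50+59 = $263.
Row-greedy (each driver in turn takes its best remaining request) gives $151, worse by 112.
Swapping Car 27↔Car 91 (Car 27→Request R6 $19, Car 91→Request R4 $21) loses 69.

Maximum total: $263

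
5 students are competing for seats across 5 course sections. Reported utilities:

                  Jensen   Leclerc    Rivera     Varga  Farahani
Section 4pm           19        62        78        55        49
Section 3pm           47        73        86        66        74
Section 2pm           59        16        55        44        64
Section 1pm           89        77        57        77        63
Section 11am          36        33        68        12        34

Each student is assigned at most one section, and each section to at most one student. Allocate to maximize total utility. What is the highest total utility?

Optimal: Jensen→Section 1pm (89 points), Leclerc→Section 4pm (62 points), Rivera→Section 11am (68 points), Varga→Section 3pm (66 points), Farahani→Section 2pm (64 points) — total 89+62+68+66+64 = 349 points.
Row-greedy (each student in turn takes its best remaining section) gives 318 points, worse by 31.

Max total: 349 points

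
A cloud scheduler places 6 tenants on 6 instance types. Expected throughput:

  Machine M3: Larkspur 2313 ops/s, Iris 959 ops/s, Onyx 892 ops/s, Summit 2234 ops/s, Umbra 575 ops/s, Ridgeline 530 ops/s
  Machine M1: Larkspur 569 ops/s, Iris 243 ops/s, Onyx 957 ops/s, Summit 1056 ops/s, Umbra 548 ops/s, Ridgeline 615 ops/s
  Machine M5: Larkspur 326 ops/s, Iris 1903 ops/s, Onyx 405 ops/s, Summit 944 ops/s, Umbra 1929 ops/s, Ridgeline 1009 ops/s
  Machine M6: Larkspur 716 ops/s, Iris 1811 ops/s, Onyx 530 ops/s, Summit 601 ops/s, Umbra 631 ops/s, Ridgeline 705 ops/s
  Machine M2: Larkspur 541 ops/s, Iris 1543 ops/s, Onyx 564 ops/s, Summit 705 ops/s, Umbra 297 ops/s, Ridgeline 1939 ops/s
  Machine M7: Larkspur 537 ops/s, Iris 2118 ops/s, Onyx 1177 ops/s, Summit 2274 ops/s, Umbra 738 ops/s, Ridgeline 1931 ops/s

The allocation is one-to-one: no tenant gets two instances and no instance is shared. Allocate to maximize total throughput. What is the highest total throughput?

Maximum total: 11223 ops/s

This is the linear assignment problem.
Optimal: Larkspur→Machine M3 (2313 ops/s), Iris→Machine M6 (1811 ops/s), Onyx→Machine M1 (957 ops/s), Summit→Machine M7 (2274 ops/s), Umbra→Machine M5 (1929 ops/s), Ridgeline→Machine M2 (1939 ops/s) — total 2313+1811+957+2274+1929+1939 = 11223 ops/s.
Column-greedy (each instance in turn goes to its best remaining tenant) gives 10225 ops/s, worse by 998.
Next-best assignment: Larkspur→Machine M3, Iris→Machine M6, Onyx→Machine M7, Summit→Machine M1, Umbra→Machine M5, Ridgeline→Machine M2 = 10225 ops/s.
Swapping Ridgeline↔Onyx (Ridgeline→Machine M1 615 ops/s, Onyx→Machine M2 564 ops/s) loses 1717.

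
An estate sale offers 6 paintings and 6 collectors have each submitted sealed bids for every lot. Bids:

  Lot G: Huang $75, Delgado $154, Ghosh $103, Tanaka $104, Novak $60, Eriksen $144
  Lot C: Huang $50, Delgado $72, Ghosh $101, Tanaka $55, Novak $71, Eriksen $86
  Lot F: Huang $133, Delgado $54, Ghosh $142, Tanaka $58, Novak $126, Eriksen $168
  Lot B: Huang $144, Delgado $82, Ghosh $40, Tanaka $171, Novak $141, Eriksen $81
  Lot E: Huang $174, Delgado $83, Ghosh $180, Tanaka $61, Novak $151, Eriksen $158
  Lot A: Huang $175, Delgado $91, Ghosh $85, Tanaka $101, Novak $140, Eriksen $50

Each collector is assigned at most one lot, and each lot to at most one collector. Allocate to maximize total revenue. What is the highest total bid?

Optimal: Huang→Lot A ($175), Delgado→Lot G ($154), Ghosh→Lot C ($101), Tanaka→Lot B ($171), Novak→Lot E ($151), Eriksen→Lot F ($168) — total 175+154+101+171+151+168 = $920.
Row-greedy (each collector in turn takes its best remaining lot) gives $892, worse by 28.
Swapping Novak↔Delgado (Novak→Lot G $60, Delgado→Lot E $83) loses 162.

Maximum total: $920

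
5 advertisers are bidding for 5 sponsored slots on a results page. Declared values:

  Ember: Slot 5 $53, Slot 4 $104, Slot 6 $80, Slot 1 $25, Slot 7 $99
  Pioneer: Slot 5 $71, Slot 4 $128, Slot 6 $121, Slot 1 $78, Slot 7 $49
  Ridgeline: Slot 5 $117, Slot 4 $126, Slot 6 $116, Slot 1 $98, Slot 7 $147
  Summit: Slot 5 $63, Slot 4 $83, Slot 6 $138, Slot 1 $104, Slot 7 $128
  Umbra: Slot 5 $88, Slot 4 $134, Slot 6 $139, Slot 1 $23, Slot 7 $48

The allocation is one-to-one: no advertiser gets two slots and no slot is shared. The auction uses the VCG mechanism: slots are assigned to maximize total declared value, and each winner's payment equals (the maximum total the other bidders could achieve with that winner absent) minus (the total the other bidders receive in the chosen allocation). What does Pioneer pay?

Pioneer pays $35.

Efficient allocation: Ember→Slot 7 ($99), Pioneer→Slot 4 ($128), Ridgeline→Slot 5 ($117), Summit→Slot 1 ($104), Umbra→Slot 6 ($139); total welfare W = $587.
Pioneer receives Slot 4 at value $128, so the others get W − 128 = $459.
Without Pioneer: best allocation of the remaining 4 bidders over all 5 slots is Ember→Slot 4 ($104), Ridgeline→Slot 7 ($147), Summit→Slot 1 ($104), Umbra→Slot 6 ($139), total $494.
VCG payment = (others' best without Pioneer) − (others' welfare with Pioneer) = 494 − 459 = $35.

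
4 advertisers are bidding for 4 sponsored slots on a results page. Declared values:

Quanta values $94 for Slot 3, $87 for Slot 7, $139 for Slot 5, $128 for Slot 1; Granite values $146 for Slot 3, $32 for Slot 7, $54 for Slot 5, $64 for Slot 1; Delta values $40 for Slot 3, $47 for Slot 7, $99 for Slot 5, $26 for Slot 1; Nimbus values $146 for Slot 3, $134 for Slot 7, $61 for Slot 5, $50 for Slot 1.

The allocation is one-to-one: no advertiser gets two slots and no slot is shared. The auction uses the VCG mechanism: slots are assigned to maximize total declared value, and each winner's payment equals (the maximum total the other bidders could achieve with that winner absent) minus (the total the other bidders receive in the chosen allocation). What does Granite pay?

Efficient allocation: Quanta→Slot 1 ($128), Granite→Slot 3 ($146), Delta→Slot 5 ($99), Nimbus→Slot 7 ($134); total welfare W = $507.
Granite receives Slot 3 at value $146, so the others get W − 146 = $361.
Without Granite: best allocation of the remaining 3 bidders over all 4 slots is Quanta→Slot 1 ($128), Delta→Slot 5 ($99), Nimbus→Slot 3 ($146), total $373.
VCG payment = (others' best without Granite) − (others' welfare with Granite) = 373 − 361 = $12.

Granite pays $12.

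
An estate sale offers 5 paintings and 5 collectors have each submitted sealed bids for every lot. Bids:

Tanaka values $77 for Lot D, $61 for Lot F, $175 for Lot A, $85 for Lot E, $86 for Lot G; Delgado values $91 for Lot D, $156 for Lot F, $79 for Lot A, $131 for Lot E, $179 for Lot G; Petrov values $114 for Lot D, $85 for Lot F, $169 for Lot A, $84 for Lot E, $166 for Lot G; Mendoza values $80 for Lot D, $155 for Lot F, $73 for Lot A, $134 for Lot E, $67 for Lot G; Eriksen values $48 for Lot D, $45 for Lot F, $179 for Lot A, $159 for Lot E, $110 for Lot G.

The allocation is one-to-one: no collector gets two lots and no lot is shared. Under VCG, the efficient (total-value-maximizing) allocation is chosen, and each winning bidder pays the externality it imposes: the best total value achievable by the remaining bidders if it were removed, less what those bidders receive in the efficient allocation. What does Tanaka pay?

Efficient allocation: Tanaka→Lot A ($175), Delgado→Lot G ($179), Petrov→Lot D ($114), Mendoza→Lot F ($155), Eriksen→Lot E ($159); total welfare W = $782.
Tanaka receives Lot A at value $175, so the others get W − 175 = $607.
Without Tanaka: best allocation of the remaining 4 bidders over all 5 lots is Delgado→Lot G ($179), Petrov→Lot A ($169), Mendoza→Lot F ($155), Eriksen→Lot E ($159), total $662.
VCG payment = (others' best without Tanaka) − (others' welfare with Tanaka) = 662 − 607 = $55.

Tanaka pays $55.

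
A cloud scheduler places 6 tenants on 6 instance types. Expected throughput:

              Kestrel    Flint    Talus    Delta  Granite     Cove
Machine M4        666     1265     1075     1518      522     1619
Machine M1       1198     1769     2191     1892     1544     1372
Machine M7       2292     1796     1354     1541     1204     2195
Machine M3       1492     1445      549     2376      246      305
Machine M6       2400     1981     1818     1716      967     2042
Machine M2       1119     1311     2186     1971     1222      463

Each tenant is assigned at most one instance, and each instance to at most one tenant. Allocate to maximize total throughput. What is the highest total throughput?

Max total: 11998 ops/s

Treat this as an assignment problem: match each tenant to one instance.
Optimal: Kestrel→Machine M7 (2292 ops/s), Flint→Machine M6 (1981 ops/s), Talus→Machine M2 (2186 ops/s), Delta→Machine M3 (2376 ops/s), Granite→Machine M1 (1544 ops/s), Cove→Machine M4 (1619 ops/s) — total 2292+1981+2186+2376+1544+1619 = 11998 ops/s.
Column-greedy (each instance in turn goes to its best remaining tenant) gives 11681 ops/s, worse by 317.
Swapping Talus↔Granite (Talus→Machine M1 2191 ops/s, Granite→Machine M2 1222 ops/s) loses 317.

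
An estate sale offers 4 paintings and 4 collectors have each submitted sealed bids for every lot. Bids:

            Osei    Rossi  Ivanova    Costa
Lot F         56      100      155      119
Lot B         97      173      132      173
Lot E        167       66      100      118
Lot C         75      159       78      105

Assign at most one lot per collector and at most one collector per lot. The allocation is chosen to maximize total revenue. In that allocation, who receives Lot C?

This is a one-to-one assignment (maximum-weight bipartite matching).
Optimal: Osei→Lot E ($167), Rossi→Lot C ($159), Ivanova→Lot F ($155), Costa→Lot B ($173) — total 167+159+155+173 = $654.
Column-greedy (each lot in turn goes to its best remaining collector) gives $600, worse by 54.
Rossi's own top lot is Lot B ($173), but forcing Rossi→Lot B and reassigning the rest optimally gives only $600 — worse by 54.

Rossi receives Lot C.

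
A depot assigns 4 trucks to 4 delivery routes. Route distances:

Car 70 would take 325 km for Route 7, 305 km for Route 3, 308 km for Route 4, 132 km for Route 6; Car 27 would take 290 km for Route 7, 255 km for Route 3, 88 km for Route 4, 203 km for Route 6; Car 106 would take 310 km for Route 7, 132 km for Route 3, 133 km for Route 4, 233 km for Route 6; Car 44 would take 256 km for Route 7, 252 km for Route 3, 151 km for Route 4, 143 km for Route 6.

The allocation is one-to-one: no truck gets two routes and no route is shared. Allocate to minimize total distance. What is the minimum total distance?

Optimal: Car 70→Route 6 (132 km), Car 27→Route 4 (88 km), Car 106→Route 3 (132 km), Car 44→Route 7 (256 km) — total 132+88+132+256 = 608 km.
Next-best assignment: Car 70→Route 7, Car 27→Route 4, Car 106→Route 3, Car 44→Route 6 = 688 km.
Swapping Car 70↔Car 44 (Car 70→Route 7 325 km, Car 44→Route 6 143 km) adds 80.
No other one-to-one assignment undercuts 608 km.

Minimum total: 608 km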